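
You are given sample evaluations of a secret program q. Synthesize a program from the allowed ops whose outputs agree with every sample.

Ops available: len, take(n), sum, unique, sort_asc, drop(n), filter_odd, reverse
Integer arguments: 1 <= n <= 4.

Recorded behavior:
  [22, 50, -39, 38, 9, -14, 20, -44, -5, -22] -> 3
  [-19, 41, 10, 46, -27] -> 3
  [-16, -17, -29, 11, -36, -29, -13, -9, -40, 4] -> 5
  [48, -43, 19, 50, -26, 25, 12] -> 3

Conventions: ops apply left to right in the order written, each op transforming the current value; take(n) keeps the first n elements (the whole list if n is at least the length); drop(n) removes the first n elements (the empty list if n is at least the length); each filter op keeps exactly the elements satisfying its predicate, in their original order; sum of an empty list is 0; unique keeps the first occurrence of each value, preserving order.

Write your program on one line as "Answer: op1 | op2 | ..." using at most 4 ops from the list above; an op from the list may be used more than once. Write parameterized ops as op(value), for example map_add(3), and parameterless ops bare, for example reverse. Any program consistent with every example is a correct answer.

filter_odd | unique | len

Check, running the answer program on each example:
  [22, 50, -39, 38, 9, -14, 20, -44, -5, -22] -> [-39, 9, -5] -> [-39, 9, -5] -> 3
  [-19, 41, 10, 46, -27] -> [-19, 41, -27] -> [-19, 41, -27] -> 3
  [-16, -17, -29, 11, -36, -29, -13, -9, -40, 4] -> [-17, -29, 11, -29, -13, -9] -> [-17, -29, 11, -13, -9] -> 5
  [48, -43, 19, 50, -26, 25, 12] -> [-43, 19, 25] -> [-43, 19, 25] -> 3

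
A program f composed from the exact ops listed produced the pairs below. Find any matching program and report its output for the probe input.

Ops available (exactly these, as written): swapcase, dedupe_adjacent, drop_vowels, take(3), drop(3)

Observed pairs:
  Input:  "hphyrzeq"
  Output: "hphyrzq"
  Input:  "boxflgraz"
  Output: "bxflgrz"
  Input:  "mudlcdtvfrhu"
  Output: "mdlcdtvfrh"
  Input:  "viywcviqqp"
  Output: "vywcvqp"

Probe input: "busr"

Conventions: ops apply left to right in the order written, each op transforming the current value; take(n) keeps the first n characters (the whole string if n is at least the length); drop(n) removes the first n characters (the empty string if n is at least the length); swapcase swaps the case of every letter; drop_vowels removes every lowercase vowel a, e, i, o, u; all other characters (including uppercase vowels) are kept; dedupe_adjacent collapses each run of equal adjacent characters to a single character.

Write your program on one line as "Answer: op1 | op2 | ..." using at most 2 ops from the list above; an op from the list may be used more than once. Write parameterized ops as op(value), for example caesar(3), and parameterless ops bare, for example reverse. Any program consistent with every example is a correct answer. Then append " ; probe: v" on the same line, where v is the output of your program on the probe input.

drop_vowels | dedupe_adjacent ; probe: "bsr"

Check, running the answer program on each example:
  "hphyrzeq" -> "hphyrzq" -> "hphyrzq"
  "boxflgraz" -> "bxflgrz" -> "bxflgrz"
  "mudlcdtvfrhu" -> "mdlcdtvfrh" -> "mdlcdtvfrh"
  "viywcviqqp" -> "vywcvqqp" -> "vywcvqp"
  probe: "busr" -> "bsr" -> "bsr"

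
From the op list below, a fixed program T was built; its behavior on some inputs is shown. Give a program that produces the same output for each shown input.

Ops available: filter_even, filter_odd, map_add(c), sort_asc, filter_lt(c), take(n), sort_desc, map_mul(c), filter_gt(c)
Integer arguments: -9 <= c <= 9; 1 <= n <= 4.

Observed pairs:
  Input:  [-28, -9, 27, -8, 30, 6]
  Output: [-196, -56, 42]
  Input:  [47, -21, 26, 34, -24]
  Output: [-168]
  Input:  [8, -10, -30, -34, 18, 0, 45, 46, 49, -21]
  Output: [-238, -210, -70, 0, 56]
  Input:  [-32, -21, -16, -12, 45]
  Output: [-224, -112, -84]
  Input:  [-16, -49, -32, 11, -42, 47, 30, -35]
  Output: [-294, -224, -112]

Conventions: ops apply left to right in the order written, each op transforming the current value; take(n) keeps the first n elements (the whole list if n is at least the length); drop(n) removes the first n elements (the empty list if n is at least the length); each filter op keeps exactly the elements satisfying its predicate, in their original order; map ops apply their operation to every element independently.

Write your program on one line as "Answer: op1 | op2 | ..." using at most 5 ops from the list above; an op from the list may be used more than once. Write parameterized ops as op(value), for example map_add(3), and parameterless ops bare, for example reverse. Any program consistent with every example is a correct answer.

sort_asc | filter_even | filter_lt(9) | map_mul(7)

Check, running the answer program on each example:
  [-28, -9, 27, -8, 30, 6] -> [-28, -9, -8, 6, 27, 30] -> [-28, -8, 6, 30] -> [-28, -8, 6] -> [-196, -56, 42]
  [47, -21, 26, 34, -24] -> [-24, -21, 26, 34, 47] -> [-24, 26, 34] -> [-24] -> [-168]
  [8, -10, -30, -34, 18, 0, 45, 46, 49, -21] -> [-34, -30, -21, -10, 0, 8, 18, 45, 46, 49] -> [-34, -30, -10, 0, 8, 18, 46] -> [-34, -30, -10, 0, 8] -> [-238, -210, -70, 0, 56]
  [-32, -21, -16, -12, 45] -> [-32, -21, -16, -12, 45] -> [-32, -16, -12] -> [-32, -16, -12] -> [-224, -112, -84]
  [-16, -49, -32, 11, -42, 47, 30, -35] -> [-49, -42, -35, -32, -16, 11, 30, 47] -> [-42, -32, -16, 30] -> [-42, -32, -16] -> [-294, -224, -112]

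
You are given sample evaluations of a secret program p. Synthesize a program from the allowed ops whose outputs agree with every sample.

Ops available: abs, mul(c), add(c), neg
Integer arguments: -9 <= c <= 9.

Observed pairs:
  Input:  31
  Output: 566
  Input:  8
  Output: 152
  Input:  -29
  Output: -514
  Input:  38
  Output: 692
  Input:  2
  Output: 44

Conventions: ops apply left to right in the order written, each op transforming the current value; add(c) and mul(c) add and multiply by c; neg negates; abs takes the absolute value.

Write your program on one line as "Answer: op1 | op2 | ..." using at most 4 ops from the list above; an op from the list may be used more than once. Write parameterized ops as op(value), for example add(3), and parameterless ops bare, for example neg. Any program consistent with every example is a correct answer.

neg | mul(9) | add(-4) | mul(-2)

Check, running the answer program on each example:
  31 -> -31 -> -279 -> -283 -> 566
  8 -> -8 -> -72 -> -76 -> 152
  -29 -> 29 -> 261 -> 257 -> -514
  38 -> -38 -> -342 -> -346 -> 692
  2 -> -2 -> -18 -> -22 -> 44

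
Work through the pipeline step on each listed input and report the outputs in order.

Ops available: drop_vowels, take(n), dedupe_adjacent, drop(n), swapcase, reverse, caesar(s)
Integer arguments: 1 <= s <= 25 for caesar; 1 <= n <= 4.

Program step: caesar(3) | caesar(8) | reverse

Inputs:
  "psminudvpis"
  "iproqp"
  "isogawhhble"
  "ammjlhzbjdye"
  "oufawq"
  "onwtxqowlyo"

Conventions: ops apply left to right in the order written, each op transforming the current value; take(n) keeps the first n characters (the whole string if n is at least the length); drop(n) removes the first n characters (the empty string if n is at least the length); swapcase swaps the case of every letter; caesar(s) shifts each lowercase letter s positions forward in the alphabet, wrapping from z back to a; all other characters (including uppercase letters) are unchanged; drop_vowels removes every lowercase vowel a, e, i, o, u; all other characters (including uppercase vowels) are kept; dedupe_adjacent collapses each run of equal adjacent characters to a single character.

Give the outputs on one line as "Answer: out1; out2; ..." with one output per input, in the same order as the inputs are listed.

Execution, op by op:
  "psminudvpis" -> "svplqxgyslv" -> "adxtyfogatd" -> "dtagofytxda"
  "iproqp" -> "lsurts" -> "taczba" -> "abzcat"
  "isogawhhble" -> "lvrjdzkkeoh" -> "tdzrlhssmwp" -> "pwmsshlrzdt"
  "ammjlhzbjdye" -> "dppmokcemgbh" -> "lxxuwskmuojp" -> "pjoumkswuxxl"
  "oufawq" -> "rxidzt" -> "zfqlhb" -> "bhlqfz"
  "onwtxqowlyo" -> "rqzwatrzobr" -> "zyheibzhwjz" -> "zjwhzbiehyz"

"dtagofytxda"; "abzcat"; "pwmsshlrzdt"; "pjoumkswuxxl"; "bhlqfz"; "zjwhzbiehyz"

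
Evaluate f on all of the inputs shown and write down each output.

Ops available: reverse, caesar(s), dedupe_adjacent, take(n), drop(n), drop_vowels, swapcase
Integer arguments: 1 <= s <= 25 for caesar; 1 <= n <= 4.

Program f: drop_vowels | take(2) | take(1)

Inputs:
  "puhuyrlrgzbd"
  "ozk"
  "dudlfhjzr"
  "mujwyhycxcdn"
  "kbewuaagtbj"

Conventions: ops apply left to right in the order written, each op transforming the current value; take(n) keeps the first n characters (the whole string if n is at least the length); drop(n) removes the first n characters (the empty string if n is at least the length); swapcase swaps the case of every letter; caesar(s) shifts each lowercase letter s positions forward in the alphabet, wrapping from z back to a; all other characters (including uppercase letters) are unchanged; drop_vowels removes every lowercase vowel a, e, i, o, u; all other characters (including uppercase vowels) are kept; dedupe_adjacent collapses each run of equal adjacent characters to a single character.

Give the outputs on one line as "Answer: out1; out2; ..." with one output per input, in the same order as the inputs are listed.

"p"; "z"; "d"; "m"; "k"

Execution, op by op:
  "puhuyrlrgzbd" -> "phyrlrgzbd" -> "ph" -> "p"
  "ozk" -> "zk" -> "zk" -> "z"
  "dudlfhjzr" -> "ddlfhjzr" -> "dd" -> "d"
  "mujwyhycxcdn" -> "mjwyhycxcdn" -> "mj" -> "m"
  "kbewuaagtbj" -> "kbwgtbj" -> "kb" -> "k"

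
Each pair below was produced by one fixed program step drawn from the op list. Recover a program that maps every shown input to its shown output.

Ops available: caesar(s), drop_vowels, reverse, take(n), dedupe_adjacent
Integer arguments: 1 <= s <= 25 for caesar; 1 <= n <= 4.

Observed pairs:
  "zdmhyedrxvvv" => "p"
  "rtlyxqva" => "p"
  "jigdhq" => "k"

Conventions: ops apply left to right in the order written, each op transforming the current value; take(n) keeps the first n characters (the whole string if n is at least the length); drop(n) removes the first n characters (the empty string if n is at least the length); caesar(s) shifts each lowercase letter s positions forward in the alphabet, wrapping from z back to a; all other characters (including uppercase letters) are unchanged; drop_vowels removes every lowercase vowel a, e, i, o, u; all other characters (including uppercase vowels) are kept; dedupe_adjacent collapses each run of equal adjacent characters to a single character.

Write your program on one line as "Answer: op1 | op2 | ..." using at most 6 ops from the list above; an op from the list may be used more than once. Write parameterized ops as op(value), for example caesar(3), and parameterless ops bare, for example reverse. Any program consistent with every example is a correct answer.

drop_vowels | caesar(18) | caesar(2) | reverse | take(1)

Check, running the answer program on each example:
  "zdmhyedrxvvv" -> "zdmhydrxvvv" -> "rvezqvjpnnn" -> "txgbsxlrppp" -> "ppprlxsbgxt" -> "p"
  "rtlyxqva" -> "rtlyxqv" -> "jldqpin" -> "lnfsrkp" -> "pkrsfnl" -> "p"
  "jigdhq" -> "jgdhq" -> "byvzi" -> "daxbk" -> "kbxad" -> "k"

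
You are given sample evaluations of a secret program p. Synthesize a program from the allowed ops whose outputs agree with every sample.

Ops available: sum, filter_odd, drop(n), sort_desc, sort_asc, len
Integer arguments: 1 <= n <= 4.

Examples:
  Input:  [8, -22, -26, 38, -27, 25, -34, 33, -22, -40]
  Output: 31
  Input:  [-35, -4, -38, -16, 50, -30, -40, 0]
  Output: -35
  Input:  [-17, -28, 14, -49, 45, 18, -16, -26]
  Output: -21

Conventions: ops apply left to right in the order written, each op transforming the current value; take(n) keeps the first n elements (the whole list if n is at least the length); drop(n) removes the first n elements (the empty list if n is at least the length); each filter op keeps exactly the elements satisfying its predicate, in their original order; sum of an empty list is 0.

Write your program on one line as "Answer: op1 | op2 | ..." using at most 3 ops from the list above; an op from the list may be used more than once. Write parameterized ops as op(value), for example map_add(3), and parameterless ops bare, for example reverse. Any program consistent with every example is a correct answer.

filter_odd | sum

Check, running the answer program on each example:
  [8, -22, -26, 38, -27, 25, -34, 33, -22, -40] -> [-27, 25, 33] -> 31
  [-35, -4, -38, -16, 50, -30, -40, 0] -> [-35] -> -35
  [-17, -28, 14, -49, 45, 18, -16, -26] -> [-17, -49, 45] -> -21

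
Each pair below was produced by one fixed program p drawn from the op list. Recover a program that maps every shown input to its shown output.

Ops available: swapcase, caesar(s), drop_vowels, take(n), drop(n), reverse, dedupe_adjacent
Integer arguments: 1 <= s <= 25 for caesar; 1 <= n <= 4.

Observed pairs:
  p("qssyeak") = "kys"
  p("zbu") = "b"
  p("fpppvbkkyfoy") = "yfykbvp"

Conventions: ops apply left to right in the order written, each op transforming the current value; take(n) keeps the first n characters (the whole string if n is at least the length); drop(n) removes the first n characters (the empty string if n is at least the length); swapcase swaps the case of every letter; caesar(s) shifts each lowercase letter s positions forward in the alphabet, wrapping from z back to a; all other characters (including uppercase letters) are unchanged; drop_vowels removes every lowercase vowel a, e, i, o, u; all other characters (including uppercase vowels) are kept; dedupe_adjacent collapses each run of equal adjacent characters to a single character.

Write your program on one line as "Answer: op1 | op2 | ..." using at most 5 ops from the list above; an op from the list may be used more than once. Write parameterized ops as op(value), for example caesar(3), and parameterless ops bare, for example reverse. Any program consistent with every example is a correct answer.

dedupe_adjacent | drop(1) | reverse | drop_vowels

Check, running the answer program on each example:
  "qssyeak" -> "qsyeak" -> "syeak" -> "kaeys" -> "kys"
  "zbu" -> "zbu" -> "bu" -> "ub" -> "b"
  "fpppvbkkyfoy" -> "fpvbkyfoy" -> "pvbkyfoy" -> "yofykbvp" -> "yfykbvp"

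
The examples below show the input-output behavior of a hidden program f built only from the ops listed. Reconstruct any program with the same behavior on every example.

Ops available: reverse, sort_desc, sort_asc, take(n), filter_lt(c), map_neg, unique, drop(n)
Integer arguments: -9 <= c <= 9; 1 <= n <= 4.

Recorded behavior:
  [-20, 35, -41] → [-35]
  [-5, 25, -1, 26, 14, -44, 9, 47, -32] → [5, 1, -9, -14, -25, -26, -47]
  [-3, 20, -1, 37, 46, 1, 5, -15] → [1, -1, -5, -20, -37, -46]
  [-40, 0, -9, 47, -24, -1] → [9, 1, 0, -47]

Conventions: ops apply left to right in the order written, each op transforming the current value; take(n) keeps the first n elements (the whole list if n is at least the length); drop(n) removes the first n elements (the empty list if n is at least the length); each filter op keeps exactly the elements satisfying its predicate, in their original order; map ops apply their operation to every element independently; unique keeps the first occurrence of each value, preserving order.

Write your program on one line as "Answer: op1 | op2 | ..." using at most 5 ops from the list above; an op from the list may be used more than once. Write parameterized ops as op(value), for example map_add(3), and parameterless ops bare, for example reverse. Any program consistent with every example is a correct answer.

map_neg | reverse | sort_desc | drop(2)

Check, running the answer program on each example:
  [-20, 35, -41] -> [20, -35, 41] -> [41, -35, 20] -> [41, 20, -35] -> [-35]
  [-5, 25, -1, 26, 14, -44, 9, 47, -32] -> [5, -25, 1, -26, -14, 44, -9, -47, 32] -> [32, -47, -9, 44, -14, -26, 1, -25, 5] -> [44, 32, 5, 1, -9, -14, -25, -26, -47] -> [5, 1, -9, -14, -25, -26, -47]
  [-3, 20, -1, 37, 46, 1, 5, -15] -> [3, -20, 1, -37, -46, -1, -5, 15] -> [15, -5, -1, -46, -37, 1, -20, 3] -> [15, 3, 1, -1, -5, -20, -37, -46] -> [1, -1, -5, -20, -37, -46]
  [-40, 0, -9, 47, -24, -1] -> [40, 0, 9, -47, 24, 1] -> [1, 24, -47, 9, 0, 40] -> [40, 24, 9, 1, 0, -47] -> [9, 1, 0, -47]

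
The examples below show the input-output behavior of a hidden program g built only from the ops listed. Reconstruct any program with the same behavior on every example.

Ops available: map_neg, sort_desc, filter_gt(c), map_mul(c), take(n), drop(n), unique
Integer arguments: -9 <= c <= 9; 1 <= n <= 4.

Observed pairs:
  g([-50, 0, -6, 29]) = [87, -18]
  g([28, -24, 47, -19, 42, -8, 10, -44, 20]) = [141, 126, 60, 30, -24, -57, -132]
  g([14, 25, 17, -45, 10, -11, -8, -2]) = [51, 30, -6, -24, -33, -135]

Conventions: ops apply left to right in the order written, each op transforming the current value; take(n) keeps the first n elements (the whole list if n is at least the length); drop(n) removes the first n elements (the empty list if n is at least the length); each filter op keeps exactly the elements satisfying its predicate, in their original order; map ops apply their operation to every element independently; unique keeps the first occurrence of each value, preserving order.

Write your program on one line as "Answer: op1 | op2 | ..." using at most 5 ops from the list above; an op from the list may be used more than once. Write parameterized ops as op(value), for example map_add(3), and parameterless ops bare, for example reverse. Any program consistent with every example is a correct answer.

map_neg | drop(2) | map_mul(-3) | sort_desc

Check, running the answer program on each example:
  [-50, 0, -6, 29] -> [50, 0, 6, -29] -> [6, -29] -> [-18, 87] -> [87, -18]
  [28, -24, 47, -19, 42, -8, 10, -44, 20] -> [-28, 24, -47, 19, -42, 8, -10, 44, -20] -> [-47, 19, -42, 8, -10, 44, -20] -> [141, -57, 126, -24, 30, -132, 60] -> [141, 126, 60, 30, -24, -57, -132]
  [14, 25, 17, -45, 10, -11, -8, -2] -> [-14, -25, -17, 45, -10, 11, 8, 2] -> [-17, 45, -10, 11, 8, 2] -> [51, -135, 30, -33, -24, -6] -> [51, 30, -6, -24, -33, -135]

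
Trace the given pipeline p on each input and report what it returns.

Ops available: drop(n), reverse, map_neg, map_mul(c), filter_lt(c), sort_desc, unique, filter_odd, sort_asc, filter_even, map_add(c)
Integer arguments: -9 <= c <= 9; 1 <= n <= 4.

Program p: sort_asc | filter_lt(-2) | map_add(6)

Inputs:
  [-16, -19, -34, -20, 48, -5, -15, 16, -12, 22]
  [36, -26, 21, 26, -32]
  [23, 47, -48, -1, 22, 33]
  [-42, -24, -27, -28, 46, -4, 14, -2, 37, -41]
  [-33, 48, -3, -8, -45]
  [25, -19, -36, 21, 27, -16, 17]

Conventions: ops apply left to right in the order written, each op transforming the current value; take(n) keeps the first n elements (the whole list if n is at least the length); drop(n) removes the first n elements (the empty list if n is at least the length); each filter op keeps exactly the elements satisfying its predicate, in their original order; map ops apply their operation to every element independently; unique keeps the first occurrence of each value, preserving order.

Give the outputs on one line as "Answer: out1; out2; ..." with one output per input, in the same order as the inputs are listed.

Execution, op by op:
  [-16, -19, -34, -20, 48, -5, -15, 16, -12, 22] -> [-34, -20, -19, -16, -15, -12, -5, 16, 22, 48] -> [-34, -20, -19, -16, -15, -12, -5] -> [-28, -14, -13, -10, -9, -6, 1]
  [36, -26, 21, 26, -32] -> [-32, -26, 21, 26, 36] -> [-32, -26] -> [-26, -20]
  [23, 47, -48, -1, 22, 33] -> [-48, -1, 22, 23, 33, 47] -> [-48] -> [-42]
  [-42, -24, -27, -28, 46, -4, 14, -2, 37, -41] -> [-42, -41, -28, -27, -24, -4, -2, 14, 37, 46] -> [-42, -41, -28, -27, -24, -4] -> [-36, -35, -22, -21, -18, 2]
  [-33, 48, -3, -8, -45] -> [-45, -33, -8, -3, 48] -> [-45, -33, -8, -3] -> [-39, -27, -2, 3]
  [25, -19, -36, 21, 27, -16, 17] -> [-36, -19, -16, 17, 21, 25, 27] -> [-36, -19, -16] -> [-30, -13, -10]

[-28, -14, -13, -10, -9, -6, 1]; [-26, -20]; [-42]; [-36, -35, -22, -21, -18, 2]; [-39, -27, -2, 3]; [-30, -13, -10]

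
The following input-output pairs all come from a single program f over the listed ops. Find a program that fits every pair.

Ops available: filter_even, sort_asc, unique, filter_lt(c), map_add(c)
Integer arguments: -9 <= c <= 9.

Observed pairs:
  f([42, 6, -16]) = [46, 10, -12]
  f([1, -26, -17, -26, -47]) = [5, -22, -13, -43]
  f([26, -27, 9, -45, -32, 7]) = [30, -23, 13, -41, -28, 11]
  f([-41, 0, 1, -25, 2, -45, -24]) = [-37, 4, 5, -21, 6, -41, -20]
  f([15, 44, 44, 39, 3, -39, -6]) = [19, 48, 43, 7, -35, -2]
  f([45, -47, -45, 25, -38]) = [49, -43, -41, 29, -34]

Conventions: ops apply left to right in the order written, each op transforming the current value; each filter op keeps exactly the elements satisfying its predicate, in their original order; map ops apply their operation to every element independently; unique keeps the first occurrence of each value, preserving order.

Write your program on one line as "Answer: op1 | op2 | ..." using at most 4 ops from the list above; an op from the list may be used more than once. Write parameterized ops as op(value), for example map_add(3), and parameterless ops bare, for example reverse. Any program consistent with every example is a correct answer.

map_add(9) | map_add(-5) | unique

Check, running the answer program on each example:
  [42, 6, -16] -> [51, 15, -7] -> [46, 10, -12] -> [46, 10, -12]
  [1, -26, -17, -26, -47] -> [10, -17, -8, -17, -38] -> [5, -22, -13, -22, -43] -> [5, -22, -13, -43]
  [26, -27, 9, -45, -32, 7] -> [35, -18, 18, -36, -23, 16] -> [30, -23, 13, -41, -28, 11] -> [30, -23, 13, -41, -28, 11]
  [-41, 0, 1, -25, 2, -45, -24] -> [-32, 9, 10, -16, 11, -36, -15] -> [-37, 4, 5, -21, 6, -41, -20] -> [-37, 4, 5, -21, 6, -41, -20]
  [15, 44, 44, 39, 3, -39, -6] -> [24, 53, 53, 48, 12, -30, 3] -> [19, 48, 48, 43, 7, -35, -2] -> [19, 48, 43, 7, -35, -2]
  [45, -47, -45, 25, -38] -> [54, -38, -36, 34, -29] -> [49, -43, -41, 29, -34] -> [49, -43, -41, 29, -34]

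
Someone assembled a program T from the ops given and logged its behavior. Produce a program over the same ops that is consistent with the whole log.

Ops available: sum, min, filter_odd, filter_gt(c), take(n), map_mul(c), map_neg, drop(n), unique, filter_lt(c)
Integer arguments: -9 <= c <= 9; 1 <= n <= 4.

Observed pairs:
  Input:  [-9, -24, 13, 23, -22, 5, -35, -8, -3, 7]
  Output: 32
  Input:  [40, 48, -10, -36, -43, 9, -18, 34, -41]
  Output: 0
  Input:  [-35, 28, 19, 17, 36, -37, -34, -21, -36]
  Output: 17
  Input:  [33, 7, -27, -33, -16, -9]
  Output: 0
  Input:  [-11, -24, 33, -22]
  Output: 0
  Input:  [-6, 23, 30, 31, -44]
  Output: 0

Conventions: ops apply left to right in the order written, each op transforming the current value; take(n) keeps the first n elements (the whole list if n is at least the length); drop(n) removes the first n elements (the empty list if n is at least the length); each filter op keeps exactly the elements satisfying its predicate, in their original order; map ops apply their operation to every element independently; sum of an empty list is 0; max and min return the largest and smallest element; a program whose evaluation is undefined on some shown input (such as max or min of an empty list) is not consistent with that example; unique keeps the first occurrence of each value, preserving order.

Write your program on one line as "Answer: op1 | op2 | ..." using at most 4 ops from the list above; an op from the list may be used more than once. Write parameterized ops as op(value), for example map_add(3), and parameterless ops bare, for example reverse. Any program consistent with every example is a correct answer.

filter_odd | drop(2) | filter_gt(-7) | sum

Check, running the answer program on each example:
  [-9, -24, 13, 23, -22, 5, -35, -8, -3, 7] -> [-9, 13, 23, 5, -35, -3, 7] -> [23, 5, -35, -3, 7] -> [23, 5, -3, 7] -> 32
  [40, 48, -10, -36, -43, 9, -18, 34, -41] -> [-43, 9, -41] -> [-41] -> [] -> 0
  [-35, 28, 19, 17, 36, -37, -34, -21, -36] -> [-35, 19, 17, -37, -21] -> [17, -37, -21] -> [17] -> 17
  [33, 7, -27, -33, -16, -9] -> [33, 7, -27, -33, -9] -> [-27, -33, -9] -> [] -> 0
  [-11, -24, 33, -22] -> [-11, 33] -> [] -> [] -> 0
  [-6, 23, 30, 31, -44] -> [23, 31] -> [] -> [] -> 0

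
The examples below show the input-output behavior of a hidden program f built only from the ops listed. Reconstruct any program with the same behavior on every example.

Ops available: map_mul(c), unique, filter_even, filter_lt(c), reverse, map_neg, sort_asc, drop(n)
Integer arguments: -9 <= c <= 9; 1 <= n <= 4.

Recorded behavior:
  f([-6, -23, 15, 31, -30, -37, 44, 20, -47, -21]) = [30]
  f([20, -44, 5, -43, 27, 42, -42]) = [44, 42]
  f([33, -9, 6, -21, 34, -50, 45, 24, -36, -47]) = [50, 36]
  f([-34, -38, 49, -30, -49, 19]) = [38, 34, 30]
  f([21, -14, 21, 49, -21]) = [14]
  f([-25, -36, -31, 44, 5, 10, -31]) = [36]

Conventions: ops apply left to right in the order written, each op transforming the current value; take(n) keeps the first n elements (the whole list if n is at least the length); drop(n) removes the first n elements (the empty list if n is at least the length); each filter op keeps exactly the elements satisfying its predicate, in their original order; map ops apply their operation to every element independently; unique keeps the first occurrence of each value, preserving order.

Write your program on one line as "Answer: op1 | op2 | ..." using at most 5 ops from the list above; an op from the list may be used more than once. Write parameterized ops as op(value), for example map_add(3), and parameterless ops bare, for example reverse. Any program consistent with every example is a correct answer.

filter_lt(-6) | filter_even | sort_asc | map_neg

Check, running the answer program on each example:
  [-6, -23, 15, 31, -30, -37, 44, 20, -47, -21] -> [-23, -30, -37, -47, -21] -> [-30] -> [-30] -> [30]
  [20, -44, 5, -43, 27, 42, -42] -> [-44, -43, -42] -> [-44, -42] -> [-44, -42] -> [44, 42]
  [33, -9, 6, -21, 34, -50, 45, 24, -36, -47] -> [-9, -21, -50, -36, -47] -> [-50, -36] -> [-50, -36] -> [50, 36]
  [-34, -38, 49, -30, -49, 19] -> [-34, -38, -30, -49] -> [-34, -38, -30] -> [-38, -34, -30] -> [38, 34, 30]
  [21, -14, 21, 49, -21] -> [-14, -21] -> [-14] -> [-14] -> [14]
  [-25, -36, -31, 44, 5, 10, -31] -> [-25, -36, -31, -31] -> [-36] -> [-36] -> [36]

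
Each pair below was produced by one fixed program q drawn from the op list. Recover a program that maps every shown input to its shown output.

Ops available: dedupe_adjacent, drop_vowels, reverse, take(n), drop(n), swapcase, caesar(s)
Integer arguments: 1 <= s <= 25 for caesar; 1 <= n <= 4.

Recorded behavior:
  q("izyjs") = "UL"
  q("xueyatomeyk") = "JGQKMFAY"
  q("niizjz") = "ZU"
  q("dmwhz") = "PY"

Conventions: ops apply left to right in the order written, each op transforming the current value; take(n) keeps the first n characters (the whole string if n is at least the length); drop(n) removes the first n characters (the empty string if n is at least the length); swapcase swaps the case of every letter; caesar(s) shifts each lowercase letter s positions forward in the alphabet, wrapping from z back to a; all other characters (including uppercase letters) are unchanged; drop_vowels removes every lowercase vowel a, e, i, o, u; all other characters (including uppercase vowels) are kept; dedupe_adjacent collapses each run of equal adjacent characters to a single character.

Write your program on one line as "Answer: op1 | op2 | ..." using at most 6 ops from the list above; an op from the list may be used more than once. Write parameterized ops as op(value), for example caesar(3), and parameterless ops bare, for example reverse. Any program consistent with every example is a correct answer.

dedupe_adjacent | reverse | caesar(12) | swapcase | drop(3) | reverse

Check, running the answer program on each example:
  "izyjs" -> "izyjs" -> "sjyzi" -> "evklu" -> "EVKLU" -> "LU" -> "UL"
  "xueyatomeyk" -> "xueyatomeyk" -> "kyemotayeux" -> "wkqyafmkqgj" -> "WKQYAFMKQGJ" -> "YAFMKQGJ" -> "JGQKMFAY"
  "niizjz" -> "nizjz" -> "zjzin" -> "lvluz" -> "LVLUZ" -> "UZ" -> "ZU"
  "dmwhz" -> "dmwhz" -> "zhwmd" -> "ltiyp" -> "LTIYP" -> "YP" -> "PY"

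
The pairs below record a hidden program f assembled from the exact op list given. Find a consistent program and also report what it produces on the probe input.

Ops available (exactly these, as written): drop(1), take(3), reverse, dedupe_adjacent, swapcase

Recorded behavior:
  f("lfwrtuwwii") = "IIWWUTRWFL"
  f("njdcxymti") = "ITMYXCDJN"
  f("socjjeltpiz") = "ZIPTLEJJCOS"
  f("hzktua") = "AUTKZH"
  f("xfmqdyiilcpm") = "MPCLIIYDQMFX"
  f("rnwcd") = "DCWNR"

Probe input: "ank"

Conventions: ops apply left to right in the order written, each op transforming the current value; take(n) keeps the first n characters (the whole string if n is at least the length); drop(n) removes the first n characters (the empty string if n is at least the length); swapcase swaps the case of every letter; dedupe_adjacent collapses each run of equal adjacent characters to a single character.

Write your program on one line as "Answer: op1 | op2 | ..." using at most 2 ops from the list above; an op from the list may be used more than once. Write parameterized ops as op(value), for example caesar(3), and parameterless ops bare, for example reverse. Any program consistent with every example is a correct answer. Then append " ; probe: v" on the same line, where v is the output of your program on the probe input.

swapcase | reverse ; probe: "KNA"

Check, running the answer program on each example:
  "lfwrtuwwii" -> "LFWRTUWWII" -> "IIWWUTRWFL"
  "njdcxymti" -> "NJDCXYMTI" -> "ITMYXCDJN"
  "socjjeltpiz" -> "SOCJJELTPIZ" -> "ZIPTLEJJCOS"
  "hzktua" -> "HZKTUA" -> "AUTKZH"
  "xfmqdyiilcpm" -> "XFMQDYIILCPM" -> "MPCLIIYDQMFX"
  "rnwcd" -> "RNWCD" -> "DCWNR"
  probe: "ank" -> "ANK" -> "KNA"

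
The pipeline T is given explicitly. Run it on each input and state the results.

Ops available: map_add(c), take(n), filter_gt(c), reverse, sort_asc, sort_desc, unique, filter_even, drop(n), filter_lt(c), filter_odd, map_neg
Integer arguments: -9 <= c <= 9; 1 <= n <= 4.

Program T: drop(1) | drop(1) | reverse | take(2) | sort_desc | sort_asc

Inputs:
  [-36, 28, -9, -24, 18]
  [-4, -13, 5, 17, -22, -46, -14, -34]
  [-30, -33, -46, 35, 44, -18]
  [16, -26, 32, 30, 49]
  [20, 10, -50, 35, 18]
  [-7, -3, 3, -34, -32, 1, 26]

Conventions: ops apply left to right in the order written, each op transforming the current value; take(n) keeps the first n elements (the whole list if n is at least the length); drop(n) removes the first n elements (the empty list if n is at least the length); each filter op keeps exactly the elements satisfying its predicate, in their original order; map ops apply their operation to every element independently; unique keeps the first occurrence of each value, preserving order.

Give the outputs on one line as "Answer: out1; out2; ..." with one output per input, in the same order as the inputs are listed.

Execution, op by op:
  [-36, 28, -9, -24, 18] -> [28, -9, -24, 18] -> [-9, -24, 18] -> [18, -24, -9] -> [18, -24] -> [18, -24] -> [-24, 18]
  [-4, -13, 5, 17, -22, -46, -14, -34] -> [-13, 5, 17, -22, -46, -14, -34] -> [5, 17, -22, -46, -14, -34] -> [-34, -14, -46, -22, 17, 5] -> [-34, -14] -> [-14, -34] -> [-34, -14]
  [-30, -33, -46, 35, 44, -18] -> [-33, -46, 35, 44, -18] -> [-46, 35, 44, -18] -> [-18, 44, 35, -46] -> [-18, 44] -> [44, -18] -> [-18, 44]
  [16, -26, 32, 30, 49] -> [-26, 32, 30, 49] -> [32, 30, 49] -> [49, 30, 32] -> [49, 30] -> [49, 30] -> [30, 49]
  [20, 10, -50, 35, 18] -> [10, -50, 35, 18] -> [-50, 35, 18] -> [18, 35, -50] -> [18, 35] -> [35, 18] -> [18, 35]
  [-7, -3, 3, -34, -32, 1, 26] -> [-3, 3, -34, -32, 1, 26] -> [3, -34, -32, 1, 26] -> [26, 1, -32, -34, 3] -> [26, 1] -> [26, 1] -> [1, 26]

[-24, 18]; [-34, -14]; [-18, 44]; [30, 49]; [18, 35]; [1, 26]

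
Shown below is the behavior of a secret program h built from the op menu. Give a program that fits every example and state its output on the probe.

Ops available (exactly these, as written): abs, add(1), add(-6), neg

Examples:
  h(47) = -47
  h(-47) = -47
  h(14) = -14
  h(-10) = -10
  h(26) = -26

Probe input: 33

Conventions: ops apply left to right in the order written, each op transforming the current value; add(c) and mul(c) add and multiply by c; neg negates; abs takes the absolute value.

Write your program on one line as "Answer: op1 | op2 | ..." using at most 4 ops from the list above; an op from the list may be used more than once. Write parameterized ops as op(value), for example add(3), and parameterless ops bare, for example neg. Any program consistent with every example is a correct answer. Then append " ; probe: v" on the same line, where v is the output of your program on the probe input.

neg | abs | neg ; probe: -33

Check, running the answer program on each example:
  47 -> -47 -> 47 -> -47
  -47 -> 47 -> 47 -> -47
  14 -> -14 -> 14 -> -14
  -10 -> 10 -> 10 -> -10
  26 -> -26 -> 26 -> -26
  probe: 33 -> -33 -> 33 -> -33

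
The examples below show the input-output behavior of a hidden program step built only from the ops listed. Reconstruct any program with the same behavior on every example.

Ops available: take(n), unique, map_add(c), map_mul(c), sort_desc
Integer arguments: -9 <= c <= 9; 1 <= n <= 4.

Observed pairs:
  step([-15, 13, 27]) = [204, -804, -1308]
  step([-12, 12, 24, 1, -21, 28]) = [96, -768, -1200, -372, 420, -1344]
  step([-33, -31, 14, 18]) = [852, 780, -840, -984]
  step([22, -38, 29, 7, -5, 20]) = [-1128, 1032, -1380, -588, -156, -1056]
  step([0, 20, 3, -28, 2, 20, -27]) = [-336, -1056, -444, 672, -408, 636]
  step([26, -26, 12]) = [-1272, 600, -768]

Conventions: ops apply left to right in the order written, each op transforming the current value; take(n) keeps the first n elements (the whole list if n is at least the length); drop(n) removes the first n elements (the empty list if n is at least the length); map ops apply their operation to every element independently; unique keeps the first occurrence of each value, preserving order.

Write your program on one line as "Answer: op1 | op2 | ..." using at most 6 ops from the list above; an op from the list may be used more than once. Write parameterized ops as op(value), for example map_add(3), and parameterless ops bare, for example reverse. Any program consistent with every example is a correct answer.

map_add(9) | unique | map_mul(-6) | map_add(-2) | map_mul(6)

Check, running the answer program on each example:
  [-15, 13, 27] -> [-6, 22, 36] -> [-6, 22, 36] -> [36, -132, -216] -> [34, -134, -218] -> [204, -804, -1308]
  [-12, 12, 24, 1, -21, 28] -> [-3, 21, 33, 10, -12, 37] -> [-3, 21, 33, 10, -12, 37] -> [18, -126, -198, -60, 72, -222] -> [16, -128, -200, -62, 70, -224] -> [96, -768, -1200, -372, 420, -1344]
  [-33, -31, 14, 18] -> [-24, -22, 23, 27] -> [-24, -22, 23, 27] -> [144, 132, -138, -162] -> [142, 130, -140, -164] -> [852, 780, -840, -984]
  [22, -38, 29, 7, -5, 20] -> [31, -29, 38, 16, 4, 29] -> [31, -29, 38, 16, 4, 29] -> [-186, 174, -228, -96, -24, -174] -> [-188, 172, -230, -98, -26, -176] -> [-1128, 1032, -1380, -588, -156, -1056]
  [0, 20, 3, -28, 2, 20, -27] -> [9, 29, 12, -19, 11, 29, -18] -> [9, 29, 12, -19, 11, -18] -> [-54, -174, -72, 114, -66, 108] -> [-56, -176, -74, 112, -68, 106] -> [-336, -1056, -444, 672, -408, 636]
  [26, -26, 12] -> [35, -17, 21] -> [35, -17, 21] -> [-210, 102, -126] -> [-212, 100, -128] -> [-1272, 600, -768]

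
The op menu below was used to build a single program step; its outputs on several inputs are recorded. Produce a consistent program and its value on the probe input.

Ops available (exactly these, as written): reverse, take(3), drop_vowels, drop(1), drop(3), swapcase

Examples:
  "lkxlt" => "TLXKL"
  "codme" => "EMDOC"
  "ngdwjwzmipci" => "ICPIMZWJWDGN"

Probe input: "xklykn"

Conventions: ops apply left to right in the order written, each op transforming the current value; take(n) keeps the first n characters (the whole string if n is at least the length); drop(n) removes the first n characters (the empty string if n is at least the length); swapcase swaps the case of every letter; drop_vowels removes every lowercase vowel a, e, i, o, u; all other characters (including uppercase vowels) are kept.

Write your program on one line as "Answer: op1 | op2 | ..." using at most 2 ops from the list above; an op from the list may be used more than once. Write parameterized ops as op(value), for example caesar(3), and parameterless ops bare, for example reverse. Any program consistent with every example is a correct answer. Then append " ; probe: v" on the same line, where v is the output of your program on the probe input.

swapcase | reverse ; probe: "NKYLKX"

Check, running the answer program on each example:
  "lkxlt" -> "LKXLT" -> "TLXKL"
  "codme" -> "CODME" -> "EMDOC"
  "ngdwjwzmipci" -> "NGDWJWZMIPCI" -> "ICPIMZWJWDGN"
  probe: "xklykn" -> "XKLYKN" -> "NKYLKX"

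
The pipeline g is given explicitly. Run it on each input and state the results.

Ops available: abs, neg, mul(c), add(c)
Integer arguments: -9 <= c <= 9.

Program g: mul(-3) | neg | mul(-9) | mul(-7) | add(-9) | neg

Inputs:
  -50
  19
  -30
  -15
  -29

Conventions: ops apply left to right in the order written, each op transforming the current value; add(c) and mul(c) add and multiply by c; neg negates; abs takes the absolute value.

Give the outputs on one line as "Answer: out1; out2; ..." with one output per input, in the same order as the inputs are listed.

9459; -3582; 5679; 2844; 5490

Execution, op by op:
  -50 -> 150 -> -150 -> 1350 -> -9450 -> -9459 -> 9459
  19 -> -57 -> 57 -> -513 -> 3591 -> 3582 -> -3582
  -30 -> 90 -> -90 -> 810 -> -5670 -> -5679 -> 5679
  -15 -> 45 -> -45 -> 405 -> -2835 -> -2844 -> 2844
  -29 -> 87 -> -87 -> 783 -> -5481 -> -5490 -> 5490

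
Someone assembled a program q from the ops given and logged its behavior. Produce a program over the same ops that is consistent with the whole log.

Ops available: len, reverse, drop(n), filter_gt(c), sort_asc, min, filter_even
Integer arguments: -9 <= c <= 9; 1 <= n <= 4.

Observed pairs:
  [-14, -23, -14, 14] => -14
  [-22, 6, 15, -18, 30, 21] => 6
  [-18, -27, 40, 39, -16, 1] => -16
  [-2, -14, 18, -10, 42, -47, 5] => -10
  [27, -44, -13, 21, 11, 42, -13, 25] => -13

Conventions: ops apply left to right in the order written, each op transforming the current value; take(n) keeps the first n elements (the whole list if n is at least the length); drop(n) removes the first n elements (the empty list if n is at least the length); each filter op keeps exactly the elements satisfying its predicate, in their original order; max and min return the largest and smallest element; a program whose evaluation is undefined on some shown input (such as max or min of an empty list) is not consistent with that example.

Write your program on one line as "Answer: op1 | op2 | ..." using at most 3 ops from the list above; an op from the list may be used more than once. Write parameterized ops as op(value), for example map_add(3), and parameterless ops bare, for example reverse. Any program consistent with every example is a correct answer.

sort_asc | drop(2) | min

Check, running the answer program on each example:
  [-14, -23, -14, 14] -> [-23, -14, -14, 14] -> [-14, 14] -> -14
  [-22, 6, 15, -18, 30, 21] -> [-22, -18, 6, 15, 21, 30] -> [6, 15, 21, 30] -> 6
  [-18, -27, 40, 39, -16, 1] -> [-27, -18, -16, 1, 39, 40] -> [-16, 1, 39, 40] -> -16
  [-2, -14, 18, -10, 42, -47, 5] -> [-47, -14, -10, -2, 5, 18, 42] -> [-10, -2, 5, 18, 42] -> -10
  [27, -44, -13, 21, 11, 42, -13, 25] -> [-44, -13, -13, 11, 21, 25, 27, 42] -> [-13, 11, 21, 25, 27, 42] -> -13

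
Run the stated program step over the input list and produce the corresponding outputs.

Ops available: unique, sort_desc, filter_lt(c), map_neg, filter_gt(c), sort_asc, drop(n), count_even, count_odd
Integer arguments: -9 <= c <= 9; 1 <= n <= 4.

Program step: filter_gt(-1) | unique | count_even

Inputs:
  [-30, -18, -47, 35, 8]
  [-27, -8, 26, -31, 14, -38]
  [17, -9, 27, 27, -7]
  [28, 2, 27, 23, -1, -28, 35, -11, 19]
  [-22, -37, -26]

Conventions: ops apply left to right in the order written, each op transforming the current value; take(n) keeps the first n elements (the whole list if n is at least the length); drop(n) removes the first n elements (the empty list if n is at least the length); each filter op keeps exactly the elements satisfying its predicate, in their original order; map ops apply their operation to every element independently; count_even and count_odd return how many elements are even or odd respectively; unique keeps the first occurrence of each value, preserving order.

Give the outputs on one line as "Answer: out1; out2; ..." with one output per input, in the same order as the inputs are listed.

1; 2; 0; 2; 0

Execution, op by op:
  [-30, -18, -47, 35, 8] -> [35, 8] -> [35, 8] -> 1
  [-27, -8, 26, -31, 14, -38] -> [26, 14] -> [26, 14] -> 2
  [17, -9, 27, 27, -7] -> [17, 27, 27] -> [17, 27] -> 0
  [28, 2, 27, 23, -1, -28, 35, -11, 19] -> [28, 2, 27, 23, 35, 19] -> [28, 2, 27, 23, 35, 19] -> 2
  [-22, -37, -26] -> [] -> [] -> 0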